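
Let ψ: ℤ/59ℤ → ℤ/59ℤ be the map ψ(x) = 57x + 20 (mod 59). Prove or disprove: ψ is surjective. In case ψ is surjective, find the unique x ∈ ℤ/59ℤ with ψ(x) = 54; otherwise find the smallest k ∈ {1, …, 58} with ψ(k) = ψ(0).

42

Since gcd(57, 59) = 1, 57 is invertible modulo 59. Euclid's algorithm: 59 = 1·57 + 2, 57 = 28·2 + 1; back-substituting gives 1 = 29·57 − 28·59, so 57⁻¹ ≡ 29 (mod 59).
Then y ↦ 29(y − 20) is a two-sided inverse to ψ, so every y ∈ ℤ/59ℤ has a preimage.
Hence ψ is surjective.
Since ψ is surjective, we find ψ⁻¹(54): we need 57x ≡ 54 − 20 ≡ 34 (mod 59). Using 57⁻¹ = 29: x ≡ 29·34 = 986 = 16·59 + 42, so x = 42.
Check: ψ(42) = 57·42 + 20 = 2414 = 40·59 + 54 ≡ 54 (mod 59).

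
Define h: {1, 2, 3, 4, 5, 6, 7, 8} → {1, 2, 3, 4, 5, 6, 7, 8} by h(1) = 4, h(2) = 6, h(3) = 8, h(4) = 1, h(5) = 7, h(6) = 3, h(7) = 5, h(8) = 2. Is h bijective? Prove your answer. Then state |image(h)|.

8

The values 4, 6, 8, 1, 7, 3, 5, 2 are a permutation of {1, 2, 3, 4, 5, 6, 7, 8}: each element appears exactly once.
So h is injective and surjective, hence bijective.
The image of h is {1, 2, 3, 4, 5, 6, 7, 8}, which has 8 elements.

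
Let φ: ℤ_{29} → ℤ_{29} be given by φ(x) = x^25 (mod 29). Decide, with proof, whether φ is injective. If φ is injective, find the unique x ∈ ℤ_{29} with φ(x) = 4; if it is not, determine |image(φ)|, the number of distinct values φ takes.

Since 29 is prime, the nonzero elements of ℤ_{29} form a cyclic group of order 28.
As gcd(25, 28) = 1, raising to the 25th power is a bijection on this group: if u^25 ≡ v^25 then (uv^{−1})^25 = 1, and the only element of order dividing gcd(25, 28) = 1 is 1, so u = v.
With φ(0) = 0 this makes φ injective on all of ℤ_{29}, hence bijective (finite equal-size domain and codomain). In particular φ is injective.
Since φ is injective, we find the preimage of 4. The inverse of x ↦ x^25 on (ℤ_{29})^× is x ↦ x^9, because 25·9 = 225 = 8·28 + 1 ≡ 1 (mod 28) and x^{28} = 1 for x ≠ 0 (Fermat). So φ⁻¹(4) = 4^9 mod 29.
Repeated squaring mod 29: 4^1 ≡ 4, 4^2 ≡ 4² = 16, 4^4 ≡ 16² = 256 ≡ 24, 4^8 ≡ 24² = 576 ≡ 25. Since 9 = 8 + 1, 4^9 ≡ 25·4: 25·4 = 100 ≡ 13. So 4^9 ≡ 13 (mod 29).
Hence φ⁻¹(4) = 13.

13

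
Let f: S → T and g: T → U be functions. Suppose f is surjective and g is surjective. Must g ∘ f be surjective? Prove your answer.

surjective

Let c ∈ U. Since g is surjective, there is b ∈ T with g(b) = c. Since f is surjective, there is a ∈ S with f(a) = b.
Then (g ∘ f)(a) = g(b) = c. So g ∘ f is surjective.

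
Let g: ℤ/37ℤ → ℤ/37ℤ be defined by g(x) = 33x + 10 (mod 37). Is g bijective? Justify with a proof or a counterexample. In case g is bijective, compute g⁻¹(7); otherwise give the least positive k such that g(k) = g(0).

10

By definition, injectivity means: for all u, v in the domain, g(u) = g(v) implies u = v.
Suppose g(u) = g(v) in ℤ/37ℤ. Then 33u + 10 ≡ 33v + 10 (mod 37), thus 33(u − v) ≡ 0 (mod 37).
Since gcd(33, 37) = 1, 33 is invertible modulo 37, hence u − v ≡ 0 (mod 37), i.e. u = v.
We now compute 33⁻¹ mod 37 explicitly. Euclid's algorithm: 37 = 1·33 + 4, 33 = 8·4 + 1; back-substituting gives 1 = 9·33 − 8·37, so 33⁻¹ ≡ 9 (mod 37).
For any y ∈ ℤ/37ℤ, x = 9(y − 10) mod 37 satisfies g(x) = 33·9(y − 10) + 10 ≡ y (since 33·9 ≡ 1 mod 37). So every y has a preimage.
Hence g is bijective.
Since g is bijective, we compute g⁻¹(7): solve 33x + 10 ≡ 7 (mod 37), i.e. 33x ≡ 34 (mod 37).
Multiplying by 33⁻¹ = 9 gives x ≡ 9·34 = 306 = 8·37 + 10 ≡ 10 (mod 37).
Check: g(10) = 33·10 + 10 = 340 = 9·37 + 7 ≡ 7 (mod 37).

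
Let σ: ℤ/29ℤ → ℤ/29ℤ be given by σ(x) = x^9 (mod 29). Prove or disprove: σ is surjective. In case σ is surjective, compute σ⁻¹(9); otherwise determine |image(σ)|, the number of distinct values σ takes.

Since 29 is prime, the nonzero elements of ℤ/29ℤ form a cyclic group of order 28.
As gcd(9, 28) = 1, raising to the 9th power is a bijection on this group: if u^9 ≡ v^9 then (uv^{−1})^9 = 1, and the only element of order dividing gcd(9, 28) = 1 is 1, so u = v.
With σ(0) = 0 this makes σ injective on all of ℤ/29ℤ, hence bijective (finite equal-size domain and codomain). In particular σ is surjective.
Since σ is surjective, we find the preimage of 9. The inverse of x ↦ x^9 on (ℤ/29ℤ)^× is x ↦ x^25, because 9·25 = 225 = 8·28 + 1 ≡ 1 (mod 28) and x^{28} = 1 for x ≠ 0 (Fermat). So σ⁻¹(9) = 9^25 mod 29.
Repeated squaring mod 29: 9^1 ≡ 9, 9^2 ≡ 9² = 81 ≡ 23, 9^4 ≡ 23² = 529 ≡ 7, 9^8 ≡ 7² = 49 ≡ 20, 9^16 ≡ 20² = 400 ≡ 23. Since 25 = 16 + 8 + 1, 9^25 ≡ 23·20·9: 23·20 = 460 ≡ 25, then 25·9 = 225 ≡ 22. So 9^25 ≡ 22 (mod 29).
Hence σ⁻¹(9) = 22.

22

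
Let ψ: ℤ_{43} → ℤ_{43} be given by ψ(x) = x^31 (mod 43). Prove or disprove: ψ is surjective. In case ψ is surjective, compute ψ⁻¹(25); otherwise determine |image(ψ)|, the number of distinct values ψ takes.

15

Since 43 is prime, the nonzero elements of ℤ_{43} form a cyclic group of order 42.
As gcd(31, 42) = 1, raising to the 31st power is a bijection on this group: if a^31 ≡ b^31 then (ab^{−1})^31 = 1, and the only element of order dividing gcd(31, 42) = 1 is 1, so a = b.
With ψ(0) = 0 this makes ψ injective on all of ℤ_{43}, hence bijective (finite equal-size domain and codomain). In particular ψ is surjective.
Since ψ is surjective, we find the preimage of 25. The inverse of x ↦ x^31 on (ℤ_{43})^× is x ↦ x^19, because 31·19 = 589 = 14·42 + 1 ≡ 1 (mod 42) and x^{42} = 1 for x ≠ 0 (Fermat). So ψ⁻¹(25) = 25^19 mod 43.
Repeated squaring mod 43: 25^1 ≡ 25, 25^2 ≡ 25² = 625 ≡ 23, 25^4 ≡ 23² = 529 ≡ 13, 25^8 ≡ 13² = 169 ≡ 40, 25^16 ≡ 40² = 1600 ≡ 9. Since 19 = 16 + 2 + 1, 25^19 ≡ 9·23·25: 9·23 = 207 ≡ 35, then 35·25 = 875 ≡ 15. So 25^19 ≡ 15 (mod 43).
Hence ψ⁻¹(25) = 15.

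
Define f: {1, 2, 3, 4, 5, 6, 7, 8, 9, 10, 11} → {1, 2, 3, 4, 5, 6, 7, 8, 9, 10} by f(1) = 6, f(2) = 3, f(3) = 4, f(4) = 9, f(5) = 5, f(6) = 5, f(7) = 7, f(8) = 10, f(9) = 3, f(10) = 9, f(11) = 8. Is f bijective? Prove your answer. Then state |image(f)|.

f(5) = 5 = f(6) with 5 ≠ 6, so f is not injective, hence not bijective.
The image of f is {3, 4, 5, 6, 7, 8, 9, 10}, which has 8 elements.

8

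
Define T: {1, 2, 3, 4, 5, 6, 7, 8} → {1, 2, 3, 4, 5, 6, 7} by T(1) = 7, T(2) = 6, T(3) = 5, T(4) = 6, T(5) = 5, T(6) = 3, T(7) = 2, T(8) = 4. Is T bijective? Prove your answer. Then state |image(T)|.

6

T(2) = 6 = T(4) with 2 ≠ 4, so T is not injective, hence not bijective.
The image of T is {2, 3, 4, 5, 6, 7}, which has 6 elements.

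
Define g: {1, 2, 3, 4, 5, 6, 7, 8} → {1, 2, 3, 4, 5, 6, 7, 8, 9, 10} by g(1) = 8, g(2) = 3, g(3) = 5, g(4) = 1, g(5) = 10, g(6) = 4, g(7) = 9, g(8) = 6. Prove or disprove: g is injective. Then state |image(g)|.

The values g(1), …, g(8) are 8, 3, 5, 1, 10, 4, 9, 6 — all distinct.
So g(x_1) = g(x_2) only when x_1 = x_2, and g is injective.
The image of g is {1, 3, 4, 5, 6, 8, 9, 10}, which has 8 elements.

8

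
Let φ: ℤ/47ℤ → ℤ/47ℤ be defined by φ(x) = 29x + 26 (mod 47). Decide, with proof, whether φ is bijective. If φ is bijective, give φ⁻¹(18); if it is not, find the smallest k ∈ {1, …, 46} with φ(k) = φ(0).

37

By definition, φ is injective if φ(u) = φ(v) implies u = v.
Suppose φ(u) = φ(v) in ℤ/47ℤ. Then 29u + 26 ≡ 29v + 26 (mod 47), so 29(u − v) ≡ 0 (mod 47).
Since gcd(29, 47) = 1, 29 is invertible modulo 47, so u − v ≡ 0 (mod 47), i.e. u = v.
We now compute 29⁻¹ mod 47 explicitly. Euclid's algorithm: 47 = 1·29 + 18, 29 = 1·18 + 11, 18 = 1·11 + 7, 11 = 1·7 + 4, 7 = 1·4 + 3, 4 = 1·3 + 1; back-substituting gives 1 = 13·29 − 8·47, so 29⁻¹ ≡ 13 (mod 47).
For any y ∈ ℤ/47ℤ, x = 13(y − 26) mod 47 satisfies φ(x) = 29·13(y − 26) + 26 ≡ y (since 29·13 ≡ 1 mod 47). So every y has a preimage.
Thus φ is bijective.
Since φ is bijective, we compute φ⁻¹(18): solve 29x + 26 ≡ 18 (mod 47), i.e. 29x ≡ 39 (mod 47).
Multiplying by 29⁻¹ = 13 gives x ≡ 13·39 = 507 = 10·47 + 37 ≡ 37 (mod 47).
Check: φ(37) = 29·37 + 26 = 1099 = 23·47 + 18 ≡ 18 (mod 47).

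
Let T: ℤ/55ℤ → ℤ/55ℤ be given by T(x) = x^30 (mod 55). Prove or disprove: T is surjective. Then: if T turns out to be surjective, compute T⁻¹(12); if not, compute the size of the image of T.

T(2): Repeated squaring mod 55: 2^1 ≡ 2, 2^2 ≡ 2² = 4, 2^4 ≡ 4² = 16, 2^8 ≡ 16² = 256 ≡ 36, 2^16 ≡ 36² = 1296 ≡ 31. Since 30 = 16 + 8 + 4 + 2, 2^30 ≡ 31·36·16·4: 31·36 = 1116 ≡ 16, then 16·16 = 256 ≡ 36, then 36·4 = 144 ≡ 34. So 2^30 ≡ 34 (mod 55).
T(3): Repeated squaring mod 55: 3^1 ≡ 3, 3^2 ≡ 3² = 9, 3^4 ≡ 9² = 81 ≡ 26, 3^8 ≡ 26² = 676 ≡ 16, 3^16 ≡ 16² = 256 ≡ 36. Since 30 = 16 + 8 + 4 + 2, 3^30 ≡ 36·16·26·9: 36·16 = 576 ≡ 26, then 26·26 = 676 ≡ 16, then 16·9 = 144 ≡ 34. So 3^30 ≡ 34 (mod 55).
So T(2) = T(3) = 34 while 2 ≠ 3, hence T is not injective.
A non-injective map from the 55-element set ℤ/55ℤ to itself takes at most 54 distinct values, so it cannot be surjective. Hence T is not surjective.
Since T is not surjective, we determine |image(T)|. Computing x^30 mod 55 for each x (by repeated squaring, reducing mod 55 at every step), the values T(0), T(1), …, T(54) are: 0, 1, 34, 34, 1, 45, 1, 34, 34, 1, 45, 11, 34, 34, 1, 45, 1, 34, 34, 1, 45, 1, 44, 34, 1, 45, 1, 34, 34, 1, 45, 1, 34, 44, 1, 45, 1, 34, 34, 1, 45, 1, 34, 34, 11, 45, 1, 34, 34, 1, 45, 1, 34, 34, 1.
The distinct values are {0, 1, 11, 34, 44, 45}; there are 6 of them.

6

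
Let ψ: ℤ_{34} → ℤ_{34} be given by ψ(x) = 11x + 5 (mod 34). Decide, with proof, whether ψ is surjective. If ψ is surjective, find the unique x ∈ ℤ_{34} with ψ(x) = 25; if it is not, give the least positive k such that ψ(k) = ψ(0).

By definition, surjectivity means every element of the codomain has a preimage under ψ.
Since gcd(11, 34) = 1, 11 is invertible modulo 34. Euclid's algorithm: 34 = 3·11 + 1; back-substituting gives 1 = 31·11 − 10·34, so 11⁻¹ ≡ 31 (mod 34).
For any y ∈ ℤ_{34}, x = 31(y − 5) mod 34 satisfies ψ(x) = 11·31(y − 5) + 5 ≡ y (since 11·31 ≡ 1 mod 34). So every y has a preimage.
Hence ψ is surjective.
Since ψ is surjective, we find ψ⁻¹(25): we need 11x ≡ 25 − 5 ≡ 20 (mod 34). Using 11⁻¹ = 31: x ≡ 31·20 = 620 = 18·34 + 8, so x = 8.
Check: ψ(8) = 11·8 + 5 = 93 = 2·34 + 25 ≡ 25 (mod 34).

8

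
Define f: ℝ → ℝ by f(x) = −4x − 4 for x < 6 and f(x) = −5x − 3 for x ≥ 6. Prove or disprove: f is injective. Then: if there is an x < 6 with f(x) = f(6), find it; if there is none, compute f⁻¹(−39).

36/5

Both pieces are strictly decreasing (slopes −4 and −5), so each is injective on its own interval.
The left piece maps (−∞, 6) onto (−28, ∞); the right piece maps [6, ∞) onto (−∞, −33].
These images are disjoint, so no value is attained by both pieces. Therefore f is injective.
Because the two images are disjoint, no x < 6 has f(x) = f(6), so we compute f⁻¹(−39): −39 lies in (−∞, −33], so solve −5x − 3 = −39: x = (−39 + 3)/(−5) = 36/5.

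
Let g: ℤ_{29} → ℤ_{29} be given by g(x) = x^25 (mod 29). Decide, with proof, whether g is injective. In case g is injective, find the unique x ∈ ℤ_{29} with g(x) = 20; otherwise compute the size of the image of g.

23

Since 29 is prime, the nonzero elements of ℤ_{29} form a cyclic group of order 28.
As gcd(25, 28) = 1, raising to the 25th power is a bijection on this group: if s^25 ≡ t^25 then (st^{−1})^25 = 1, and the only element of order dividing gcd(25, 28) = 1 is 1, so s = t.
With g(0) = 0 this makes g injective on all of ℤ_{29}, hence bijective (finite equal-size domain and codomain). In particular g is injective.
Since g is injective, we find the preimage of 20. The inverse of x ↦ x^25 on (ℤ_{29})^× is x ↦ x^9, because 25·9 = 225 = 8·28 + 1 ≡ 1 (mod 28) and x^{28} = 1 for x ≠ 0 (Fermat). So g⁻¹(20) = 20^9 mod 29.
Repeated squaring mod 29: 20^1 ≡ 20, 20^2 ≡ 20² = 400 ≡ 23, 20^4 ≡ 23² = 529 ≡ 7, 20^8 ≡ 7² = 49 ≡ 20. Since 9 = 8 + 1, 20^9 ≡ 20·20: 20·20 = 400 ≡ 23. So 20^9 ≡ 23 (mod 29).
Hence g⁻¹(20) = 23.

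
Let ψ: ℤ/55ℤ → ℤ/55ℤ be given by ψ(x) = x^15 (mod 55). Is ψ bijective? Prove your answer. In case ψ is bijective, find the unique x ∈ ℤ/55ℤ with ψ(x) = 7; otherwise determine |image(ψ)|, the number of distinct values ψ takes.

15

ψ(2): Repeated squaring mod 55: 2^1 ≡ 2, 2^2 ≡ 2² = 4, 2^4 ≡ 4² = 16, 2^8 ≡ 16² = 256 ≡ 36. Since 15 = 8 + 4 + 2 + 1, 2^15 ≡ 36·16·4·2: 36·16 = 576 ≡ 26, then 26·4 = 104 ≡ 49, then 49·2 = 98 ≡ 43. So 2^15 ≡ 43 (mod 55).
ψ(7): Repeated squaring mod 55: 7^1 ≡ 7, 7^2 ≡ 7² = 49, 7^4 ≡ 49² = 2401 ≡ 36, 7^8 ≡ 36² = 1296 ≡ 31. Since 15 = 8 + 4 + 2 + 1, 7^15 ≡ 31·36·49·7: 31·36 = 1116 ≡ 16, then 16·49 = 784 ≡ 14, then 14·7 = 98 ≡ 43. So 7^15 ≡ 43 (mod 55).
So ψ(2) = ψ(7) = 43 while 2 ≠ 7, so ψ is not injective, hence not bijective.
Since ψ is not bijective, we determine |image(ψ)|. Computing x^15 mod 55 for each x (by repeated squaring, reducing mod 55 at every step), the values ψ(0), ψ(1), …, ψ(54) are: 0, 1, 43, 12, 34, 45, 21, 43, 32, 34, 10, 11, 23, 32, 34, 45, 1, 43, 32, 54, 45, 21, 33, 12, 54, 45, 1, 23, 32, 54, 10, 1, 43, 22, 34, 10, 1, 23, 12, 54, 10, 21, 23, 32, 44, 45, 21, 23, 12, 34, 10, 21, 43, 12, 54.
The distinct values are {0, 1, 10, 11, 12, 21, 22, 23, 32, 33, 34, 43, 44, 45, 54}; there are 15 of them.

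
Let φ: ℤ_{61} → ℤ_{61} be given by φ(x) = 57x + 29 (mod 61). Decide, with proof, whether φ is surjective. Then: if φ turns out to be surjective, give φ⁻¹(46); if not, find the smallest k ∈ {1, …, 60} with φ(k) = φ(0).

11

Since gcd(57, 61) = 1, 57 is invertible modulo 61. Euclid's algorithm: 61 = 1·57 + 4, 57 = 14·4 + 1; back-substituting gives 1 = 15·57 − 14·61, so 57⁻¹ ≡ 15 (mod 61).
For any y ∈ ℤ_{61}, x = 15(y − 29) mod 61 satisfies φ(x) = 57·15(y − 29) + 29 ≡ y (since 57·15 ≡ 1 mod 61). So every y has a preimage.
Therefore φ is surjective.
Since φ is surjective, we find φ⁻¹(46): we need 57x ≡ 46 − 29 ≡ 17 (mod 61). Using 57⁻¹ = 15: x ≡ 15·17 = 255 = 4·61 + 11, so x = 11.
Check: φ(11) = 57·11 + 29 = 656 = 10·61 + 46 ≡ 46 (mod 61).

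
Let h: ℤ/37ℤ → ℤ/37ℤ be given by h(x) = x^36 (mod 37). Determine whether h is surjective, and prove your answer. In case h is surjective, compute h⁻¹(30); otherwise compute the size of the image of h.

h(1) = 1^36 = 1.
h(2): Repeated squaring mod 37: 2^1 ≡ 2, 2^2 ≡ 2² = 4, 2^4 ≡ 4² = 16, 2^8 ≡ 16² = 256 ≡ 34, 2^16 ≡ 34² = 1156 ≡ 9, 2^32 ≡ 9² = 81 ≡ 7. Since 36 = 32 + 4, 2^36 ≡ 7·16: 7·16 = 112 ≡ 1. So 2^36 ≡ 1 (mod 37).
So h(1) = h(2) = 1 while 1 ≠ 2, therefore h is not injective.
A non-injective map from the 37-element set ℤ/37ℤ to itself takes at most 36 distinct values, so it cannot be surjective. Therefore h is not surjective.
Since h is not surjective, we determine |image(h)|. Computing x^36 mod 37 for each x (by repeated squaring, reducing mod 37 at every step), the values h(0), h(1), …, h(36) are: 0, 1, 1, 1, 1, 1, 1, 1, 1, 1, 1, 1, 1, 1, 1, 1, 1, 1, 1, 1, 1, 1, 1, 1, 1, 1, 1, 1, 1, 1, 1, 1, 1, 1, 1, 1, 1.
The distinct values are {0, 1}; there are 2 of them.

2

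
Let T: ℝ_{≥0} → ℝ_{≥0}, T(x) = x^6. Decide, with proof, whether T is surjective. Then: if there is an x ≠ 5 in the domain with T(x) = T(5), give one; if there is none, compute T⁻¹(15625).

For any y ∈ ℝ_{≥0}, x = y^{1/6} ∈ ℝ_{≥0} gives T(x) = y, so T is surjective.
Since x ↦ x^6 is strictly increasing on ℝ_{≥0}, it is injective there, so no x ≠ 5 in the domain has T(x) = T(5). We therefore compute T⁻¹(15625) = 15625^{1/6} = 5 (indeed 5^6 = 15625).

5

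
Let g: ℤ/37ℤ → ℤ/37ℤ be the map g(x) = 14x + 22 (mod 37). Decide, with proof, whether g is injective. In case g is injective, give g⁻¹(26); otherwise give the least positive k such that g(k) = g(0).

32

If g(a) = g(b), then 14a ≡ 14b (mod 37). Because gcd(14, 37) = 1, we may cancel 14 to get a ≡ b (mod 37).
Thus g is injective.
We now compute 14⁻¹ mod 37 explicitly. Euclid's algorithm: 37 = 2·14 + 9, 14 = 1·9 + 5, 9 = 1·5 + 4, 5 = 1·4 + 1; back-substituting gives 1 = 8·14 − 3·37, so 14⁻¹ ≡ 8 (mod 37).
Since g is injective, we compute g⁻¹(26): solve 14x + 22 ≡ 26 (mod 37), i.e. 14x ≡ 4 (mod 37).
Multiplying by 14⁻¹ = 8 gives x ≡ 8·4 = 32 ≡ 32 (mod 37).
Check: g(32) = 14·32 + 22 = 470 = 12·37 + 26 ≡ 26 (mod 37).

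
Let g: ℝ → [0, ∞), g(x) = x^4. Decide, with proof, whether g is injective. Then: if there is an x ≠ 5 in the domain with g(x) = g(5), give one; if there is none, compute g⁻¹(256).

g(5) = 625 = (−5)^4 = g(−5) (since 4 is even), with 5 ≠ −5. So g is not injective.
For the follow-up, such an x exists: taking x = −5 ∈ ℝ gives g(−5) = 625 = g(5) with −5 ≠ 5.

-5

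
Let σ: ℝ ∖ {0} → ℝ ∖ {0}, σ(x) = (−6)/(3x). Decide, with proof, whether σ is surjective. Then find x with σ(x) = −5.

For any y ≠ 0, solving y(3x) = −6 for x gives a well-defined x ≠ 0. So σ is surjective.
Solving σ(x) = −5: cross-multiplying gives −6 = −5(3x), which rearranges to 15x = 6, so x = 2/5.

2/5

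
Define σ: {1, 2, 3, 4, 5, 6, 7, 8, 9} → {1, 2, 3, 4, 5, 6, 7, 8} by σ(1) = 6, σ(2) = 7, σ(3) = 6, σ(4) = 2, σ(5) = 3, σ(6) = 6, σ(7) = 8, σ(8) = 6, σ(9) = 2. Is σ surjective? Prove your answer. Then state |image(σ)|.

5

No element maps to 1, so σ is not surjective.
The image of σ is {2, 3, 6, 7, 8}, which has 5 elements.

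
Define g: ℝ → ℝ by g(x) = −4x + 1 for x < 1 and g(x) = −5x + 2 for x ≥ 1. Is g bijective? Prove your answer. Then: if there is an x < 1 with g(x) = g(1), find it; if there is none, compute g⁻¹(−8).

2

Both pieces are strictly decreasing (slopes −4 and −5), so each is injective on its own interval.
The left piece maps (−∞, 1) onto (−3, ∞); the right piece maps [1, ∞) onto (−∞, −3].
Since −3 = −3, the images partition ℝ: g is injective and surjective, hence bijective.
Because the two images are disjoint, no x < 1 has g(x) = g(1), so we compute g⁻¹(−8): −8 lies in (−∞, −3], so solve −5x + 2 = −8: x = (−8 − 2)/(−5) = 2.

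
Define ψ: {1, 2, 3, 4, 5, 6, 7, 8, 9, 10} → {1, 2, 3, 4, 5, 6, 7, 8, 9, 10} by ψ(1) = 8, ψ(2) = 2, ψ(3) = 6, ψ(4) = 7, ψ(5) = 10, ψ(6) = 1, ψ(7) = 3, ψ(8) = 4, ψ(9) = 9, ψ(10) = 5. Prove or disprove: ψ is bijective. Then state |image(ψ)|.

10

The values 8, 2, 6, 7, 10, 1, 3, 4, 9, 5 are a permutation of {1, 2, 3, 4, 5, 6, 7, 8, 9, 10}: each element appears exactly once.
So ψ is injective and surjective, hence bijective.
The image of ψ is {1, 2, 3, 4, 5, 6, 7, 8, 9, 10}, which has 10 elements.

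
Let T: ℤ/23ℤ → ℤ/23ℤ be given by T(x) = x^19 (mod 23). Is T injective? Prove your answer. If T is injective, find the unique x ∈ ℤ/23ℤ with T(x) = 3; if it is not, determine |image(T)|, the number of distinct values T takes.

Since 23 is prime, the nonzero elements of ℤ/23ℤ form a cyclic group of order 22.
As gcd(19, 22) = 1, raising to the 19th power is a bijection on this group: if u^19 ≡ v^19 then (uv^{−1})^19 = 1, and the only element of order dividing gcd(19, 22) = 1 is 1, so u = v.
With T(0) = 0 this makes T injective on all of ℤ/23ℤ, hence bijective (finite equal-size domain and codomain). In particular T is injective.
Since T is injective, we find the preimage of 3. The inverse of x ↦ x^19 on (ℤ/23ℤ)^× is x ↦ x^7, because 19·7 = 133 = 6·22 + 1 ≡ 1 (mod 22) and x^{22} = 1 for x ≠ 0 (Fermat). So T⁻¹(3) = 3^7 mod 23.
Repeated squaring mod 23: 3^1 ≡ 3, 3^2 ≡ 3² = 9, 3^4 ≡ 9² = 81 ≡ 12. Since 7 = 4 + 2 + 1, 3^7 ≡ 12·9·3: 12·9 = 108 ≡ 16, then 16·3 = 48 ≡ 2. So 3^7 ≡ 2 (mod 23).
Hence T⁻¹(3) = 2.

2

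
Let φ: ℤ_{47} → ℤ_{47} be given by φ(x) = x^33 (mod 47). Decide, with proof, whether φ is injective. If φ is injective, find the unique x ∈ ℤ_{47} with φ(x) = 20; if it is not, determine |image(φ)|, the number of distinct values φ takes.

26

Since 47 is prime, the nonzero elements of ℤ_{47} form a cyclic group of order 46.
As gcd(33, 46) = 1, raising to the 33rd power is a bijection on this group: if u^33 ≡ v^33 then (uv^{−1})^33 = 1, and the only element of order dividing gcd(33, 46) = 1 is 1, so u = v.
With φ(0) = 0 this makes φ injective on all of ℤ_{47}, hence bijective (finite equal-size domain and codomain). In particular φ is injective.
Since φ is injective, we find the preimage of 20. The inverse of x ↦ x^33 on (ℤ_{47})^× is x ↦ x^7, because 33·7 = 231 = 5·46 + 1 ≡ 1 (mod 46) and x^{46} = 1 for x ≠ 0 (Fermat). So φ⁻¹(20) = 20^7 mod 47.
Repeated squaring mod 47: 20^1 ≡ 20, 20^2 ≡ 20² = 400 ≡ 24, 20^4 ≡ 24² = 576 ≡ 12. Since 7 = 4 + 2 + 1, 20^7 ≡ 12·24·20: 12·24 = 288 ≡ 6, then 6·20 = 120 ≡ 26. So 20^7 ≡ 26 (mod 47).
Hence φ⁻¹(20) = 26.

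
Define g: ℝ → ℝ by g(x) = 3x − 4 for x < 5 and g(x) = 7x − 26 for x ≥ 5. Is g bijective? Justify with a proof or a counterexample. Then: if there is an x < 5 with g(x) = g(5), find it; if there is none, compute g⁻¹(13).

13/3

Both pieces are strictly increasing (slopes 3 and 7), so each is injective on its own interval.
The left piece maps (−∞, 5) onto (−∞, 11); the right piece maps [5, ∞) onto [9, ∞).
These images overlap. In particular g(5) = 9 (right piece), and solving 3x − 4 = 9 on the left piece gives x = 13/3 < 5.
So g(13/3) = g(5) with 13/3 ≠ 5, and g is not injective, hence not bijective. This x = 13/3 is the requested value below 5.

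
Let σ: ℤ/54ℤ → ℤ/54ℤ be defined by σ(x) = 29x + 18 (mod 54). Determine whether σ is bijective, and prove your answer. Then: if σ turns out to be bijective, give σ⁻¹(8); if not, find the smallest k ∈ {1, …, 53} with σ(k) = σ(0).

22

Suppose σ(a) = σ(b) in ℤ/54ℤ. Then 29a + 18 ≡ 29b + 18 (mod 54), thus 29(a − b) ≡ 0 (mod 54).
Since gcd(29, 54) = 1, 29 is invertible modulo 54, thus a − b ≡ 0 (mod 54), i.e. a = b.
We now compute 29⁻¹ mod 54 explicitly. Euclid's algorithm: 54 = 1·29 + 25, 29 = 1·25 + 4, 25 = 6·4 + 1; back-substituting gives 1 = 41·29 − 22·54, so 29⁻¹ ≡ 41 (mod 54).
Then y ↦ 41(y − 18) is a two-sided inverse to σ, so every y ∈ ℤ/54ℤ has a preimage.
Thus σ is bijective.
Since σ is bijective, we find σ⁻¹(8): we need 29x ≡ 8 − 18 ≡ 44 (mod 54). Using 29⁻¹ = 41: x ≡ 41·44 = 1804 = 33·54 + 22, so x = 22.
Check: σ(22) = 29·22 + 18 = 656 = 12·54 + 8 ≡ 8 (mod 54).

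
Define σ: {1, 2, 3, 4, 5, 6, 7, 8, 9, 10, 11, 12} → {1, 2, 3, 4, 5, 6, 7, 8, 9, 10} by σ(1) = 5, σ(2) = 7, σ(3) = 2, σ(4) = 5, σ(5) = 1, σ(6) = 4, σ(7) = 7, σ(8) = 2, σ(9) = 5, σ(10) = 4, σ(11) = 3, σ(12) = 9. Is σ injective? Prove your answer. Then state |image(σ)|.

σ(1) = 5 = σ(4) with 1 ≠ 4, so σ is not injective.
The image of σ is {1, 2, 3, 4, 5, 7, 9}, which has 7 elements.

7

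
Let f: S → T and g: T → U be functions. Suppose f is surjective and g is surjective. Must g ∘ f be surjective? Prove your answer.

Let c ∈ U. Since g is surjective, there is b ∈ T with g(b) = c. Since f is surjective, there is a ∈ S with f(a) = b.
Then (g ∘ f)(a) = g(b) = c. Thus g ∘ f is surjective.

surjective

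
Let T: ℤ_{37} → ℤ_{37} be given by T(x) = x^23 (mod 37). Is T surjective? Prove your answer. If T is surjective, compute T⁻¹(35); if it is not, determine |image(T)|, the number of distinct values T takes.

Since 37 is prime, the nonzero elements of ℤ_{37} form a cyclic group of order 36.
As gcd(23, 36) = 1, raising to the 23rd power is a bijection on this group: if s^23 ≡ t^23 then (st^{−1})^23 = 1, and the only element of order dividing gcd(23, 36) = 1 is 1, so s = t.
With T(0) = 0 this makes T injective on all of ℤ_{37}, hence bijective (finite equal-size domain and codomain). In particular T is surjective.
Since T is surjective, we find the preimage of 35. The inverse of x ↦ x^23 on (ℤ_{37})^× is x ↦ x^11, because 23·11 = 253 = 7·36 + 1 ≡ 1 (mod 36) and x^{36} = 1 for x ≠ 0 (Fermat). So T⁻¹(35) = 35^11 mod 37.
Repeated squaring mod 37: 35^1 ≡ 35, 35^2 ≡ 35² = 1225 ≡ 4, 35^4 ≡ 4² = 16, 35^8 ≡ 16² = 256 ≡ 34. Since 11 = 8 + 2 + 1, 35^11 ≡ 34·4·35: 34·4 = 136 ≡ 25, then 25·35 = 875 ≡ 24. So 35^11 ≡ 24 (mod 37).
Hence T⁻¹(35) = 24.

24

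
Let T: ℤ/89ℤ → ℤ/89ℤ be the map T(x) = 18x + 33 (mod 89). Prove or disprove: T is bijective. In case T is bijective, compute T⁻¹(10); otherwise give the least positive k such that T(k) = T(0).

If T(a) = T(b), then 18a ≡ 18b (mod 89). Because gcd(18, 89) = 1, we may cancel 18 to get a ≡ b (mod 89).
We now compute 18⁻¹ mod 89 explicitly. Euclid's algorithm: 89 = 4·18 + 17, 18 = 1·17 + 1; back-substituting gives 1 = 5·18 − 1·89, so 18⁻¹ ≡ 5 (mod 89).
For any y ∈ ℤ/89ℤ, x = 5(y − 33) mod 89 satisfies T(x) = 18·5(y − 33) + 33 ≡ y (since 18·5 ≡ 1 mod 89). So every y has a preimage.
Thus T is bijective.
Since T is bijective, we compute T⁻¹(10): solve 18x + 33 ≡ 10 (mod 89), i.e. 18x ≡ 66 (mod 89).
Multiplying by 18⁻¹ = 5 gives x ≡ 5·66 = 330 = 3·89 + 63 ≡ 63 (mod 89).
Check: T(63) = 18·63 + 33 = 1167 = 13·89 + 10 ≡ 10 (mod 89).

63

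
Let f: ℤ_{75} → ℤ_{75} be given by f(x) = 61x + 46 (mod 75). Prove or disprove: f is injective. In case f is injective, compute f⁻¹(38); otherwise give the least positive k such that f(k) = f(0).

Suppose f(u) = f(v) in ℤ_{75}. Then 61u + 46 ≡ 61v + 46 (mod 75), hence 61(u − v) ≡ 0 (mod 75).
Since gcd(61, 75) = 1, 61 is invertible modulo 75, thus u − v ≡ 0 (mod 75), i.e. u = v.
Hence f is injective.
We now compute 61⁻¹ mod 75 explicitly. Euclid's algorithm: 75 = 1·61 + 14, 61 = 4·14 + 5, 14 = 2·5 + 4, 5 = 1·4 + 1; back-substituting gives 1 = 16·61 − 13·75, so 61⁻¹ ≡ 16 (mod 75).
Since f is injective, we compute f⁻¹(38): solve 61x + 46 ≡ 38 (mod 75), i.e. 61x ≡ 67 (mod 75).
Multiplying by 61⁻¹ = 16 gives x ≡ 16·67 = 1072 = 14·75 + 22 ≡ 22 (mod 75).
Check: f(22) = 61·22 + 46 = 1388 = 18·75 + 38 ≡ 38 (mod 75).

22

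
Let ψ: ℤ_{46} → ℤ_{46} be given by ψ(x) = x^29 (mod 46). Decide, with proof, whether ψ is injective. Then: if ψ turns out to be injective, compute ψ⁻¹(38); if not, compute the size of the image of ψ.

Computing x^29 mod 46 for each x (by repeated squaring, reducing mod 46 at every step), the values ψ(0), ψ(1), …, ψ(45) are: 0, 1, 36, 25, 8, 17, 26, 5, 12, 27, 14, 7, 16, 9, 42, 11, 18, 43, 6, 15, 44, 33, 22, 23, 24, 13, 2, 31, 40, 3, 28, 35, 4, 37, 30, 39, 32, 19, 34, 41, 20, 29, 38, 21, 10, 45.
Every element of ℤ_{46} appears exactly once in this list, so ψ is a bijection, and in particular injective.
Since ψ is injective, we read off the preimage of 38 from the same table: ψ(42) = 38, so ψ⁻¹(38) = 42.

42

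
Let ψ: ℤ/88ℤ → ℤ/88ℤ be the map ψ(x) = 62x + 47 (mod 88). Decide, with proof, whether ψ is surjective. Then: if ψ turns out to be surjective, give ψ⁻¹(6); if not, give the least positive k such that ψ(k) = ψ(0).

44

Recall: ψ is surjective if every y in the codomain equals ψ(x) for some x in the domain.
Since gcd(62, 88) = 2, we have 62x ≡ 0 (mod 2) for all x, so ψ(x) ≡ 1 (mod 2).
But 0 ≢ 1 (mod 2), so 0 ∈ ℤ/88ℤ has no preimage. Thus ψ is not surjective.
Since ψ is not surjective, we find the least positive k with ψ(k) = ψ(0): this means 62k ≡ 0 (mod 88), i.e. 88 ∣ 62k. Since gcd(62, 88) = 2, dividing through by 2 this holds exactly when 44 ∣ 31k, and as gcd(31, 44) = 1, exactly when 44 ∣ k.
The smallest positive such k is 44.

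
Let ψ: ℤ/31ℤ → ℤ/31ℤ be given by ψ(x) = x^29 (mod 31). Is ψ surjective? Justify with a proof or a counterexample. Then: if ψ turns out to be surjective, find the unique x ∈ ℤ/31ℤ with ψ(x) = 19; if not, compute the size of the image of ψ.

18

Since 31 is prime, the nonzero elements of ℤ/31ℤ form a cyclic group of order 30.
As gcd(29, 30) = 1, raising to the 29th power is a bijection on this group: if a^29 ≡ b^29 then (ab^{−1})^29 = 1, and the only element of order dividing gcd(29, 30) = 1 is 1, so a = b.
With ψ(0) = 0 this makes ψ injective on all of ℤ/31ℤ, hence bijective (finite equal-size domain and codomain). In particular ψ is surjective.
Since ψ is surjective, we find the preimage of 19. The inverse of x ↦ x^29 on (ℤ/31ℤ)^× is x ↦ x^29, because 29·29 = 841 = 28·30 + 1 ≡ 1 (mod 30) and x^{30} = 1 for x ≠ 0 (Fermat). So ψ⁻¹(19) = 19^29 mod 31.
Repeated squaring mod 31: 19^1 ≡ 19, 19^2 ≡ 19² = 361 ≡ 20, 19^4 ≡ 20² = 400 ≡ 28, 19^8 ≡ 28² = 784 ≡ 9, 19^16 ≡ 9² = 81 ≡ 19. Since 29 = 16 + 8 + 4 + 1, 19^29 ≡ 19·9·28·19: 19·9 = 171 ≡ 16, then 16·28 = 448 ≡ 14, then 14·19 = 266 ≡ 18. So 19^29 ≡ 18 (mod 31).
Hence ψ⁻¹(19) = 18.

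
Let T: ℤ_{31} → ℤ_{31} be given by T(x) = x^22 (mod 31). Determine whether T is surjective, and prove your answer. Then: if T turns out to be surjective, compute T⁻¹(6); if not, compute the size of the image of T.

T(15): Repeated squaring mod 31: 15^1 ≡ 15, 15^2 ≡ 15² = 225 ≡ 8, 15^4 ≡ 8² = 64 ≡ 2, 15^8 ≡ 2² = 4, 15^16 ≡ 4² = 16. Since 22 = 16 + 4 + 2, 15^22 ≡ 16·2·8: 16·2 = 32 ≡ 1, then 1·8 = 8. So 15^22 ≡ 8 (mod 31).
T(16): Repeated squaring mod 31: 16^1 ≡ 16, 16^2 ≡ 16² = 256 ≡ 8, 16^4 ≡ 8² = 64 ≡ 2, 16^8 ≡ 2² = 4, 16^16 ≡ 4² = 16. Since 22 = 16 + 4 + 2, 16^22 ≡ 16·2·8: 16·2 = 32 ≡ 1, then 1·8 = 8. So 16^22 ≡ 8 (mod 31).
So T(15) = T(16) = 8 while 15 ≠ 16, so T is not injective.
A non-injective map from the 31-element set ℤ_{31} to itself takes at most 30 distinct values, so it cannot be surjective. Thus T is not surjective.
Since T is not surjective, we determine |image(T)|. Computing x^22 mod 31 for each x (by repeated squaring, reducing mod 31 at every step), the values T(0), T(1), …, T(30) are: 0, 1, 4, 14, 16, 5, 25, 28, 2, 10, 20, 18, 7, 9, 19, 8, 8, 19, 9, 7, 18, 20, 10, 2, 28, 25, 5, 16, 14, 4, 1.
The distinct values are {0, 1, 2, 4, 5, 7, 8, 9, 10, 14, 16, 18, 19, 20, 25, 28}; there are 16 of them.

16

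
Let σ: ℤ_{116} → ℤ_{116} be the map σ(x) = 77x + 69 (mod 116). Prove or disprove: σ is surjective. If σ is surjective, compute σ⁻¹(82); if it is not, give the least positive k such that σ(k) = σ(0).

Recall: surjectivity means every element of the codomain has a preimage under σ.
Since gcd(77, 116) = 1, 77 is invertible modulo 116. Euclid's algorithm: 116 = 1·77 + 39, 77 = 1·39 + 38, 39 = 1·38 + 1; back-substituting gives 1 = 113·77 − 75·116, so 77⁻¹ ≡ 113 (mod 116).
Then y ↦ 113(y − 69) is a two-sided inverse to σ, so every y ∈ ℤ_{116} has a preimage.
Therefore σ is surjective.
Since σ is surjective, we find σ⁻¹(82): we need 77x ≡ 82 − 69 ≡ 13 (mod 116). Using 77⁻¹ = 113: x ≡ 113·13 = 1469 = 12·116 + 77, so x = 77.
Check: σ(77) = 77·77 + 69 = 5998 = 51·116 + 82 ≡ 82 (mod 116).

77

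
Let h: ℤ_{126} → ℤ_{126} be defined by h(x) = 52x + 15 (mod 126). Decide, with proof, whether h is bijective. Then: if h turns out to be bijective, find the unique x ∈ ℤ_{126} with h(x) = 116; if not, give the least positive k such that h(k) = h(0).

We have gcd(52, 126) = 2 > 1. Taking x_1 = 0 and x_2 = 63: h(0) = 15 and h(63) = 52·63 + 15 = 3291 ≡ 15 (mod 126).
So h(0) = h(63) while 0 ≠ 63, thus h is not injective, hence not bijective.
Since h is not bijective, we find the least positive k with h(k) = h(0): this means 52k ≡ 0 (mod 126), i.e. 126 ∣ 52k. Since gcd(52, 126) = 2, dividing through by 2 this holds exactly when 63 ∣ 26k, and as gcd(26, 63) = 1, exactly when 63 ∣ k.
The smallest positive such k is 63.

63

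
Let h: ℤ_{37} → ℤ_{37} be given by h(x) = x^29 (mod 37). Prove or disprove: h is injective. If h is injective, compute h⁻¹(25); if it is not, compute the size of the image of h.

Since 37 is prime, the nonzero elements of ℤ_{37} form a cyclic group of order 36.
As gcd(29, 36) = 1, raising to the 29th power is a bijection on this group: if s^29 ≡ t^29 then (st^{−1})^29 = 1, and the only element of order dividing gcd(29, 36) = 1 is 1, so s = t.
With h(0) = 0 this makes h injective on all of ℤ_{37}, hence bijective (finite equal-size domain and codomain). In particular h is injective.
Since h is injective, we find the preimage of 25. The inverse of x ↦ x^29 on (ℤ_{37})^× is x ↦ x^5, because 29·5 = 145 = 4·36 + 1 ≡ 1 (mod 36) and x^{36} = 1 for x ≠ 0 (Fermat). So h⁻¹(25) = 25^5 mod 37.
Repeated squaring mod 37: 25^1 ≡ 25, 25^2 ≡ 25² = 625 ≡ 33, 25^4 ≡ 33² = 1089 ≡ 16. Since 5 = 4 + 1, 25^5 ≡ 16·25: 16·25 = 400 ≡ 30. So 25^5 ≡ 30 (mod 37).
Hence h⁻¹(25) = 30.

30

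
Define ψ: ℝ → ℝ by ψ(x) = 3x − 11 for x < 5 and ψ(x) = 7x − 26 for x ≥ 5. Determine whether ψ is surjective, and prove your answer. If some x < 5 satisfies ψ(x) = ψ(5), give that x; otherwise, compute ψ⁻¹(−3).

8/3

Both pieces are strictly increasing (slopes 3 and 7), so each is injective on its own interval.
The left piece maps (−∞, 5) onto (−∞, 4); the right piece maps [5, ∞) onto [9, ∞).
The union (−∞, 4) ∪ [9, ∞) omits the interval between 4 and 9; in particular 4 has no preimage. So ψ is not surjective.
Because the two images are disjoint, no x < 5 has ψ(x) = ψ(5), so we compute ψ⁻¹(−3): −3 lies in (−∞, 4), so solve 3x − 11 = −3: x = (−3 + 11)/3 = 8/3.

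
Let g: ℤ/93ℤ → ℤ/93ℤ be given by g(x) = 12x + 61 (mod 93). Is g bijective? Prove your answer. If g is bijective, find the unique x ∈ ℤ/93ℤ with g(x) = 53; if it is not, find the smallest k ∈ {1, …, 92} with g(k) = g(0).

By definition, g is injective when g(u) = g(v) forces u = v.
We have gcd(12, 93) = 3 > 1. Taking u = 0 and v = 31: g(0) = 61 and g(31) = 12·31 + 61 = 433 ≡ 61 (mod 93).
So g(0) = g(31) while 0 ≠ 31, hence g is not injective, hence not bijective.
Since g is not bijective, we find the least positive k with g(k) = g(0): this means 12k ≡ 0 (mod 93), i.e. 93 ∣ 12k. Since gcd(12, 93) = 3, dividing through by 3 this holds exactly when 31 ∣ 4k, and as gcd(4, 31) = 1, exactly when 31 ∣ k.
The smallest positive such k is 31.

31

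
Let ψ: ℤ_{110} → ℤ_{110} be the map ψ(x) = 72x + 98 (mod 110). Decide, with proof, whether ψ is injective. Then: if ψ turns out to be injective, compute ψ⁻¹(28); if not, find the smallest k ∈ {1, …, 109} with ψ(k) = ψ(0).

55

By definition, injectivity means: for all u, v in the domain, ψ(u) = ψ(v) implies u = v.
We have gcd(72, 110) = 2 > 1. Taking u = 0 and v = 55: ψ(0) = 98 and ψ(55) = 72·55 + 98 = 4058 ≡ 98 (mod 110).
So ψ(0) = ψ(55) while 0 ≠ 55, thus ψ is not injective.
Since ψ is not injective, we find the least positive k with ψ(k) = ψ(0): this means 72k ≡ 0 (mod 110), i.e. 110 ∣ 72k. Since gcd(72, 110) = 2, dividing through by 2 this holds exactly when 55 ∣ 36k, and as gcd(36, 55) = 1, exactly when 55 ∣ k.
The smallest positive such k is 55.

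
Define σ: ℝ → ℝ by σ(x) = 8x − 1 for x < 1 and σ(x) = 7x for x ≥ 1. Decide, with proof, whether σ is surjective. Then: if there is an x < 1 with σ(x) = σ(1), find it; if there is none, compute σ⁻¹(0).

1/8

Both pieces are strictly increasing (slopes 8 and 7), so each is injective on its own interval.
The left piece maps (−∞, 1) onto (−∞, 7); the right piece maps [1, ∞) onto [7, ∞).
These images together cover ℝ, so σ is surjective.
Because the two images are disjoint, no x < 1 has σ(x) = σ(1), so we compute σ⁻¹(0): 0 lies in (−∞, 7), so solve 8x − 1 = 0: x = (0 + 1)/8 = 1/8.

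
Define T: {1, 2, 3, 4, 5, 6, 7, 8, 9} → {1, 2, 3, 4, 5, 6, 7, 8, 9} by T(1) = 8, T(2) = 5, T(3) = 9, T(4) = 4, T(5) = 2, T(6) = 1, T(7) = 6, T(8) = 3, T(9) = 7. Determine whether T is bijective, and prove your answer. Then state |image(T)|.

9

The values 8, 5, 9, 4, 2, 1, 6, 3, 7 are a permutation of {1, 2, 3, 4, 5, 6, 7, 8, 9}: each element appears exactly once.
So T is injective and surjective, hence bijective.
The image of T is {1, 2, 3, 4, 5, 6, 7, 8, 9}, which has 9 elements.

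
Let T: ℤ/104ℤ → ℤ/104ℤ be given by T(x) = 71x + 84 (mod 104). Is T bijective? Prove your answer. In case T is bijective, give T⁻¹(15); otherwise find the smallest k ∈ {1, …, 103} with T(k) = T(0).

21

Recall that T is injective if T(x_1) = T(x_2) implies x_1 = x_2.
If T(x_1) = T(x_2), then 71x_1 ≡ 71x_2 (mod 104). Because gcd(71, 104) = 1, we may cancel 71 to get x_1 ≡ x_2 (mod 104).
We now compute 71⁻¹ mod 104 explicitly. Euclid's algorithm: 104 = 1·71 + 33, 71 = 2·33 + 5, 33 = 6·5 + 3, 5 = 1·3 + 2, 3 = 1·2 + 1; back-substituting gives 1 = 63·71 − 43·104, so 71⁻¹ ≡ 63 (mod 104).
Then y ↦ 63(y − 84) is a two-sided inverse to T, so every y ∈ ℤ/104ℤ has a preimage.
So T is bijective.
Since T is bijective, we compute T⁻¹(15): solve 71x + 84 ≡ 15 (mod 104), i.e. 71x ≡ 35 (mod 104).
Multiplying by 71⁻¹ = 63 gives x ≡ 63·35 = 2205 = 21·104 + 21 ≡ 21 (mod 104).
Check: T(21) = 71·21 + 84 = 1575 = 15·104 + 15 ≡ 15 (mod 104).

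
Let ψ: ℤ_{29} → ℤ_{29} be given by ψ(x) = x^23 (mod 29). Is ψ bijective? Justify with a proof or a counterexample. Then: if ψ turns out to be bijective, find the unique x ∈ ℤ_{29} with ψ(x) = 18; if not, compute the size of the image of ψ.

19

Since 29 is prime, the nonzero elements of ℤ_{29} form a cyclic group of order 28.
As gcd(23, 28) = 1, raising to the 23rd power is a bijection on this group: if x_1^23 ≡ x_2^23 then (x_1x_2^{−1})^23 = 1, and the only element of order dividing gcd(23, 28) = 1 is 1, so x_1 = x_2.
With ψ(0) = 0 this makes ψ injective on all of ℤ_{29}, hence bijective (finite equal-size domain and codomain). In particular ψ is bijective.
Since ψ is bijective, we find the preimage of 18. The inverse of x ↦ x^23 on (ℤ_{29})^× is x ↦ x^11, because 23·11 = 253 = 9·28 + 1 ≡ 1 (mod 28) and x^{28} = 1 for x ≠ 0 (Fermat). So ψ⁻¹(18) = 18^11 mod 29.
Repeated squaring mod 29: 18^1 ≡ 18, 18^2 ≡ 18² = 324 ≡ 5, 18^4 ≡ 5² = 25, 18^8 ≡ 25² = 625 ≡ 16. Since 11 = 8 + 2 + 1, 18^11 ≡ 16·5·18: 16·5 = 80 ≡ 22, then 22·18 = 396 ≡ 19. So 18^11 ≡ 19 (mod 29).
Hence ψ⁻¹(18) = 19.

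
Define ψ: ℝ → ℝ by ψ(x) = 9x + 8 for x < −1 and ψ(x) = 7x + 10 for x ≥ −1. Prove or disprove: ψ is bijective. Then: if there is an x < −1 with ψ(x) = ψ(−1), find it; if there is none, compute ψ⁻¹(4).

Both pieces are strictly increasing (slopes 9 and 7), so each is injective on its own interval.
The left piece maps (−∞, −1) onto (−∞, −1); the right piece maps [−1, ∞) onto [3, ∞).
The images leave a gap (−1 has no preimage), so ψ is not surjective, hence not bijective.
Because the two images are disjoint, no x < −1 has ψ(x) = ψ(−1), so we compute ψ⁻¹(4): 4 lies in [3, ∞), so solve 7x + 10 = 4: x = (4 − 10)/7 = −6/7.

-6/7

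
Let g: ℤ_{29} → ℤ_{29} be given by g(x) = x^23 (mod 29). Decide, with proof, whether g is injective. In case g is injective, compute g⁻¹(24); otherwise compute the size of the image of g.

16

Since 29 is prime, the nonzero elements of ℤ_{29} form a cyclic group of order 28.
As gcd(23, 28) = 1, raising to the 23rd power is a bijection on this group: if s^23 ≡ t^23 then (st^{−1})^23 = 1, and the only element of order dividing gcd(23, 28) = 1 is 1, so s = t.
With g(0) = 0 this makes g injective on all of ℤ_{29}, hence bijective (finite equal-size domain and codomain). In particular g is injective.
Since g is injective, we find the preimage of 24. The inverse of x ↦ x^23 on (ℤ_{29})^× is x ↦ x^11, because 23·11 = 253 = 9·28 + 1 ≡ 1 (mod 28) and x^{28} = 1 for x ≠ 0 (Fermat). So g⁻¹(24) = 24^11 mod 29.
Repeated squaring mod 29: 24^1 ≡ 24, 24^2 ≡ 24² = 576 ≡ 25, 24^4 ≡ 25² = 625 ≡ 16, 24^8 ≡ 16² = 256 ≡ 24. Since 11 = 8 + 2 + 1, 24^11 ≡ 24·25·24: 24·25 = 600 ≡ 20, then 20·24 = 480 ≡ 16. So 24^11 ≡ 16 (mod 29).
Hence g⁻¹(24) = 16.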